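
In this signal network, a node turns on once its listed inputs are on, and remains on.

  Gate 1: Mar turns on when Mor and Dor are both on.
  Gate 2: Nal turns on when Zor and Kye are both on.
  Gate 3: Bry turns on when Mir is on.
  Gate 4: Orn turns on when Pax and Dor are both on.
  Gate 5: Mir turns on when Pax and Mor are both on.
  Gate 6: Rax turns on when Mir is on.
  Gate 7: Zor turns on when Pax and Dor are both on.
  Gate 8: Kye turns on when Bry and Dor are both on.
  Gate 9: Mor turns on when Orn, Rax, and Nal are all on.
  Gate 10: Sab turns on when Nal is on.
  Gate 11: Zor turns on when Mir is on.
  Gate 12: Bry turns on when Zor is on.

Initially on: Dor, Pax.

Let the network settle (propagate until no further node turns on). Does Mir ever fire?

No

Mir would need Pax and Mor (Gate 5), but Mor never turns on.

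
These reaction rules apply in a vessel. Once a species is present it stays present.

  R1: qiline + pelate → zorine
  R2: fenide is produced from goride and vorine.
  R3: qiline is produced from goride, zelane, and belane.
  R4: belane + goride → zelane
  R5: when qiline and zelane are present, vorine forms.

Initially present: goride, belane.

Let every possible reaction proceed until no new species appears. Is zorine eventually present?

zorine would need qiline and pelate (R1), but pelate never forms.

No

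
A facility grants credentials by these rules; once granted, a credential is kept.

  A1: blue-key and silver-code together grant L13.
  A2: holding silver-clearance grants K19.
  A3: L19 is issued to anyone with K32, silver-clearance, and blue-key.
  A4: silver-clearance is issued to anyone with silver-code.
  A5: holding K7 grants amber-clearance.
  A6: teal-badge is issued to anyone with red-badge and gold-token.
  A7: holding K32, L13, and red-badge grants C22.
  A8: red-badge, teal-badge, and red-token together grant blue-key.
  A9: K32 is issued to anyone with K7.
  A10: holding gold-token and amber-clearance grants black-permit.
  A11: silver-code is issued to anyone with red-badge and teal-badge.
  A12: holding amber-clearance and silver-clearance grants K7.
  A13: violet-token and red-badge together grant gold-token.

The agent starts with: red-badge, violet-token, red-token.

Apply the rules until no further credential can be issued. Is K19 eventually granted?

Holding violet-token and red-badge grants gold-token (A13).
Holding red-badge and gold-token grants teal-badge (A6).
Holding red-badge and teal-badge grants silver-code (A11).
Holding silver-code grants silver-clearance (A4).
Holding silver-clearance grants K19 (A2).

Yes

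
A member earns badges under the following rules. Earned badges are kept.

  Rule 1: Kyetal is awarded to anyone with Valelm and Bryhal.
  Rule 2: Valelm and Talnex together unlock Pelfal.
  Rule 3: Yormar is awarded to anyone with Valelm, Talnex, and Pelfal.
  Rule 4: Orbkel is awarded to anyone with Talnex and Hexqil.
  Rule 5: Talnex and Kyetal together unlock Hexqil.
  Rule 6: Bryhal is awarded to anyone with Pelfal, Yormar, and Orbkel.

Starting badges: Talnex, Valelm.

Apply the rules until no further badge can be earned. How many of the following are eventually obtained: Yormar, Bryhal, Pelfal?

With Valelm and Talnex, Pelfal is earned (Rule 2).
With Valelm, Talnex, and Pelfal, Yormar is earned (Rule 3).
Yormar: reached.
Bryhal would need Pelfal, Yormar, and Orbkel (Rule 6), but Orbkel is never earned.
Pelfal: reached.
Reached: Yormar and Pelfal — 2 of the 3.

2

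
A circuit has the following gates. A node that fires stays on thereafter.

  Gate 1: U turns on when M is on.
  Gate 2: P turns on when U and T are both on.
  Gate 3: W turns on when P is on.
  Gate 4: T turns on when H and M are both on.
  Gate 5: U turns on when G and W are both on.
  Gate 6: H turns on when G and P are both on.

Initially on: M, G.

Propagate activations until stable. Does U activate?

M is on, so U turns on (Gate 1).

Yes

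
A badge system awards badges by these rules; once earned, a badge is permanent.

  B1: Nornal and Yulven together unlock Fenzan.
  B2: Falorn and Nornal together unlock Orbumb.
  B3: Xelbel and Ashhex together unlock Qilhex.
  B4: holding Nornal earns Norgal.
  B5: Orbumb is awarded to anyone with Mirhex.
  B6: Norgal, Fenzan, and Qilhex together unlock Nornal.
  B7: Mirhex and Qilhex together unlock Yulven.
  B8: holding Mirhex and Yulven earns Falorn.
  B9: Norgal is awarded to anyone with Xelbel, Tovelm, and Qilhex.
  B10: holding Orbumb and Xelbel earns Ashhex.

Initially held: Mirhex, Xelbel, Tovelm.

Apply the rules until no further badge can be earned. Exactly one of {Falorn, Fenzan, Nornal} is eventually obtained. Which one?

With Mirhex, Orbumb is earned (B5).
With Orbumb and Xelbel, Ashhex is earned (B10).
With Xelbel and Ashhex, Qilhex is earned (B3).
With Mirhex and Qilhex, Yulven is earned (B7).
With Mirhex and Yulven, Falorn is earned (B8).
Fenzan would need Nornal and Yulven (B1), but Nornal is never earned. Nornal would need Norgal, Fenzan, and Qilhex (B6), but Fenzan is never earned.

Falorn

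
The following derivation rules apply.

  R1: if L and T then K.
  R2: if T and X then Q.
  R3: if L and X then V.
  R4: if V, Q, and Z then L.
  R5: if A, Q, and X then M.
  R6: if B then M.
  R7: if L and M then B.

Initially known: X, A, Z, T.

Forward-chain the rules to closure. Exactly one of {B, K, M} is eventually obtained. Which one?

M

T and X hold, so Q follows (R2).
From A, Q, and X, R5 gives M.
B would need L and M (R7), but L is never established. K would need L and T (R1), but L is never established.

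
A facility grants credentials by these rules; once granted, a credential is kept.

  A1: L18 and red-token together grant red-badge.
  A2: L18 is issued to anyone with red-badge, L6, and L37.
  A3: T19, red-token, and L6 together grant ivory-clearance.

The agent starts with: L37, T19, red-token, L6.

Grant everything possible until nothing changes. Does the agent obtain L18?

No

L18 would need red-badge, L6, and L37 (A2), but red-badge is never granted.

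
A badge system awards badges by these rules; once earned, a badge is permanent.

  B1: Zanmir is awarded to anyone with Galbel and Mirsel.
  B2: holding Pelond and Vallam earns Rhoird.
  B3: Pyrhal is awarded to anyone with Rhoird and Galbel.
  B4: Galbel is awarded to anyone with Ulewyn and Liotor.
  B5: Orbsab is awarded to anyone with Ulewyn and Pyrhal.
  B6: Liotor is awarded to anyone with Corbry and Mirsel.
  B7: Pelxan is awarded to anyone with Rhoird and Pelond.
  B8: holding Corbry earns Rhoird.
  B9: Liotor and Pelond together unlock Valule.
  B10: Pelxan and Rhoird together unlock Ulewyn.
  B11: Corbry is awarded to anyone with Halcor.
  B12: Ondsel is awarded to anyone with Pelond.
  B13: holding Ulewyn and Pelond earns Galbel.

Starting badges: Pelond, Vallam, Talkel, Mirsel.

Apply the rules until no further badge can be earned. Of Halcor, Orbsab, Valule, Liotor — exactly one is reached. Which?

Orbsab

With Pelond and Vallam, Rhoird is earned (B2).
With Rhoird and Pelond, Pelxan is earned (B7).
With Pelxan and Rhoird, Ulewyn is earned (B10).
With Ulewyn and Pelond, Galbel is earned (B13).
With Rhoird and Galbel, Pyrhal is earned (B3).
With Ulewyn and Pyrhal, Orbsab is earned (B5).
Liotor would need Corbry and Mirsel (B6), but Corbry is never earned. No rule produces Halcor, and it is not given. Valule would need Liotor and Pelond (B9), but Liotor is never earned.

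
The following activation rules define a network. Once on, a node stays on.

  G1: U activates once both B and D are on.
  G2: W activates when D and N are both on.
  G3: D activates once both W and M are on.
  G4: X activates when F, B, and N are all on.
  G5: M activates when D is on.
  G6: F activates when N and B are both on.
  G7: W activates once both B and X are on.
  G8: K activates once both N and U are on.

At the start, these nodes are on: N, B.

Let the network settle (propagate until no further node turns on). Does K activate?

K would need N and U (G8), but U never turns on.

No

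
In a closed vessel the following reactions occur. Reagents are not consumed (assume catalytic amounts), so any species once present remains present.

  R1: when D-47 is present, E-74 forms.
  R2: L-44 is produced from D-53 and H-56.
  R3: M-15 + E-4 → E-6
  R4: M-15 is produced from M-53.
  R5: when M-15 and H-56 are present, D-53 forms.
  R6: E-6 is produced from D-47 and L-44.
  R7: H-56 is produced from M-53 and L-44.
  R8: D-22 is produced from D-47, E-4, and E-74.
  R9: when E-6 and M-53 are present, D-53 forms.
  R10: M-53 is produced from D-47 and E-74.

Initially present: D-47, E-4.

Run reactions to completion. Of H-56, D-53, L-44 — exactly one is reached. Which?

D-53

D-47 present → E-74 forms (R1).
D-47 and E-74 present → M-53 forms (R10).
M-53 present → M-15 forms (R4).
M-15 and E-4 present → E-6 forms (R3).
E-6 and M-53 present → D-53 forms (R9).
H-56 would need M-53 and L-44 (R7), but L-44 never forms. L-44 would need D-53 and H-56 (R2), but H-56 never forms.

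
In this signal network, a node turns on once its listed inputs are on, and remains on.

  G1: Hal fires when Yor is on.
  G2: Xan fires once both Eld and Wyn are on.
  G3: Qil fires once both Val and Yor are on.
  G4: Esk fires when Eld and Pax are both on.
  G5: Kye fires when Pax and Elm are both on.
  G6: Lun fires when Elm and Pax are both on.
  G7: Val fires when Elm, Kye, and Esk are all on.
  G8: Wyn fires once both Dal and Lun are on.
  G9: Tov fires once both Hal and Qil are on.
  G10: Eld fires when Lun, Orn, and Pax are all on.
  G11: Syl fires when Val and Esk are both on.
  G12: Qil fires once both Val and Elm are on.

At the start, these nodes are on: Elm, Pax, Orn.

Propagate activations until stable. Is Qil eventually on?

G5: Pax and Elm on → Kye on.
Elm and Pax are on, so Lun fires (G6).
Lun, Orn, and Pax are on, so Eld fires (G10).
G4: Eld and Pax on → Esk on.
Elm, Kye, and Esk are on, so Val fires (G7).
G12: Val and Elm on → Qil on.

Yes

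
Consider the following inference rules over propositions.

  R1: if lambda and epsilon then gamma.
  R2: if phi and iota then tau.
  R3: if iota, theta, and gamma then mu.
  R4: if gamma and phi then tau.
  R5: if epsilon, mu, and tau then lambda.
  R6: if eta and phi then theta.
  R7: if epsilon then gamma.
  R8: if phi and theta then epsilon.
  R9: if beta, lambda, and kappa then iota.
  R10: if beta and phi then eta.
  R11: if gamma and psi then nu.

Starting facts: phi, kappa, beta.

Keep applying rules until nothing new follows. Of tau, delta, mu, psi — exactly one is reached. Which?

From beta and phi, R10 gives eta.
From eta and phi, R6 gives theta.
phi and theta hold, so epsilon follows (R8).
From epsilon, R7 gives gamma.
gamma and phi hold, so tau follows (R4).
No rule produces psi, and it is not given. No rule produces delta, and it is not given. mu would need iota, theta, and gamma (R3), but iota is never established.

tau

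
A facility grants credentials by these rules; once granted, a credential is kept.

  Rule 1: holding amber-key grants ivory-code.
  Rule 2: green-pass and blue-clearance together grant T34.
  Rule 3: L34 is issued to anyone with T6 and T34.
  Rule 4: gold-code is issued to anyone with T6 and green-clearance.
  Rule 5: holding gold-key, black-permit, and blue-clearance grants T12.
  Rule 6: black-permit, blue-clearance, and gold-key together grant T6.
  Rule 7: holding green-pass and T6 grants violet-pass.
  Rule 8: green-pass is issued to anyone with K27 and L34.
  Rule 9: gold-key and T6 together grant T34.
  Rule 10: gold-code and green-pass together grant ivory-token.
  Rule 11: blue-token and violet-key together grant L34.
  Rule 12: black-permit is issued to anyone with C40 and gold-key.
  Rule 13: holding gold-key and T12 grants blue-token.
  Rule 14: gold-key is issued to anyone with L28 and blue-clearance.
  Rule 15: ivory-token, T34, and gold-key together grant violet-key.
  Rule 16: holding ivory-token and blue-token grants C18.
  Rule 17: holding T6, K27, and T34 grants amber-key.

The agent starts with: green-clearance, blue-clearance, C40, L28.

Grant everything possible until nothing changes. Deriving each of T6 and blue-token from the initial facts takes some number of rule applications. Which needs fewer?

T6: Holding L28 and blue-clearance grants gold-key (Rule 14). Holding C40 and gold-key grants black-permit (Rule 12). Holding black-permit, blue-clearance, and gold-key grants T6 (Rule 6). [3 rule applications]
blue-token: Holding L28 and blue-clearance grants gold-key (Rule 14). Holding C40 and gold-key grants black-permit (Rule 12). Holding gold-key, black-permit, and blue-clearance grants T12 (Rule 5). Holding gold-key and T12 grants blue-token (Rule 13). [4 rule applications]
T6 needs fewer.

T6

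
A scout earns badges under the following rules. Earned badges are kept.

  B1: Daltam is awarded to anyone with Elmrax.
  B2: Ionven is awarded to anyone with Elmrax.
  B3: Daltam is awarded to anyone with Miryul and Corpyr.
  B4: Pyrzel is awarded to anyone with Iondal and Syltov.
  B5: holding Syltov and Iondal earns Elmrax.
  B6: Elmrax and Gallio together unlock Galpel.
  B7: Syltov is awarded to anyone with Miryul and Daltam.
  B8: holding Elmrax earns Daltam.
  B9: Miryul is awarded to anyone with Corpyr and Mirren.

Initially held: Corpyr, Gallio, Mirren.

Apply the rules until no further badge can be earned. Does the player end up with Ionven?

Ionven would need Elmrax (B2), but Elmrax is never earned.

No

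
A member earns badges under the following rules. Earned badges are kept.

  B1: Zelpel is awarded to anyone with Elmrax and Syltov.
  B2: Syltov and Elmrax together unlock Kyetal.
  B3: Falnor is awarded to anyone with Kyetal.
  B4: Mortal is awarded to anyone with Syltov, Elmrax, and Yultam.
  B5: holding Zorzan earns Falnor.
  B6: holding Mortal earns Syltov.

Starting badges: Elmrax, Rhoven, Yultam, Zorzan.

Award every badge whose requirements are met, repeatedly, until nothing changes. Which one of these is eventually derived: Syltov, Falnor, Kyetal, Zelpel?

With Zorzan, Falnor is earned (B5).
Syltov would need Mortal (B6), but Mortal is never earned. Zelpel would need Elmrax and Syltov (B1), but Syltov is never earned. Kyetal would need Syltov and Elmrax (B2), but Syltov is never earned.

Falnor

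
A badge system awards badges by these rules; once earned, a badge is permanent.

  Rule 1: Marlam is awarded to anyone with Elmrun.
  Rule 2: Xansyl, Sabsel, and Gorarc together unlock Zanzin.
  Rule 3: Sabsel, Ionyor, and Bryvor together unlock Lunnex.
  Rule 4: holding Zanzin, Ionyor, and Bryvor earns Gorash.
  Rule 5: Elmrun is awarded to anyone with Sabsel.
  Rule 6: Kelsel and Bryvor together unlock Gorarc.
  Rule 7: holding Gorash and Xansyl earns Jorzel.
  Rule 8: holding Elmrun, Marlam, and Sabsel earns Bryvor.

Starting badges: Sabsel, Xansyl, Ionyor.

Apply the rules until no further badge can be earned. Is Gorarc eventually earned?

No

Gorarc would need Kelsel and Bryvor (Rule 6), but Kelsel is never earned.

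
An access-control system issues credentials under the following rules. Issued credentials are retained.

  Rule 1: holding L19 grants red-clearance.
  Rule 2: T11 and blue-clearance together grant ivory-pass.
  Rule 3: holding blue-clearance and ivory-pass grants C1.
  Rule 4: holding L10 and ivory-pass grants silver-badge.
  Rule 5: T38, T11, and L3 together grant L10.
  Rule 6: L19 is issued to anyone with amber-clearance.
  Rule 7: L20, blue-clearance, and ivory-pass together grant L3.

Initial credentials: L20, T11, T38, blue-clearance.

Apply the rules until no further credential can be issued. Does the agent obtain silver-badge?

Yes

Holding T11 and blue-clearance grants ivory-pass (Rule 2).
Holding L20, blue-clearance, and ivory-pass grants L3 (Rule 7).
Holding T38, T11, and L3 grants L10 (Rule 5).
Holding L10 and ivory-pass grants silver-badge (Rule 4).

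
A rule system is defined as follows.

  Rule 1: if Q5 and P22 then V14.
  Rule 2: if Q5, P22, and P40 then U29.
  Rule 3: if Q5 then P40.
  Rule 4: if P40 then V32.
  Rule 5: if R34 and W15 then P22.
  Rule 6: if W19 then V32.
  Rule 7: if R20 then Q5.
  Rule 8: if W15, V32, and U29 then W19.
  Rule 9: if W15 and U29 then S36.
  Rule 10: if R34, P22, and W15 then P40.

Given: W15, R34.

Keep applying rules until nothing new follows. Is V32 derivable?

Yes

From R34 and W15, Rule 5 gives P22.
R34, P22, and W15 hold, so P40 follows (Rule 10).
From P40, Rule 4 gives V32.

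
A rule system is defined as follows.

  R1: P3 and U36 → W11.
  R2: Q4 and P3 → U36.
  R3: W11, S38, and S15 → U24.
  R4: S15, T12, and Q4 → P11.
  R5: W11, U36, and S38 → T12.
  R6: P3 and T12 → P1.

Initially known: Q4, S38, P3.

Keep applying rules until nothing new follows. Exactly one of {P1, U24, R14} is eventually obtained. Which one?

Q4 and P3 hold, so U36 follows (R2).
P3 and U36 hold, so W11 follows (R1).
W11, U36, and S38 hold, so T12 follows (R5).
P3 and T12 hold, so P1 follows (R6).
U24 would need W11, S38, and S15 (R3), but S15 is never established. No rule produces R14, and it is not given.

P1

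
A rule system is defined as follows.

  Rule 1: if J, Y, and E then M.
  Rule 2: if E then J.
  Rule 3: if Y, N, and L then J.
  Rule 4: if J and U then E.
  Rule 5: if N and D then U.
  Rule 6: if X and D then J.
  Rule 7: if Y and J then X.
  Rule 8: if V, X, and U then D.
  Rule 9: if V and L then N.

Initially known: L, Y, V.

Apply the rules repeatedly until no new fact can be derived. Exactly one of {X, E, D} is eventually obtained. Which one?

From V and L, Rule 9 gives N.
Y, N, and L hold, so J follows (Rule 3).
Y and J hold, so X follows (Rule 7).
E would need J and U (Rule 4), but U is never established. D would need V, X, and U (Rule 8), but U is never established.

X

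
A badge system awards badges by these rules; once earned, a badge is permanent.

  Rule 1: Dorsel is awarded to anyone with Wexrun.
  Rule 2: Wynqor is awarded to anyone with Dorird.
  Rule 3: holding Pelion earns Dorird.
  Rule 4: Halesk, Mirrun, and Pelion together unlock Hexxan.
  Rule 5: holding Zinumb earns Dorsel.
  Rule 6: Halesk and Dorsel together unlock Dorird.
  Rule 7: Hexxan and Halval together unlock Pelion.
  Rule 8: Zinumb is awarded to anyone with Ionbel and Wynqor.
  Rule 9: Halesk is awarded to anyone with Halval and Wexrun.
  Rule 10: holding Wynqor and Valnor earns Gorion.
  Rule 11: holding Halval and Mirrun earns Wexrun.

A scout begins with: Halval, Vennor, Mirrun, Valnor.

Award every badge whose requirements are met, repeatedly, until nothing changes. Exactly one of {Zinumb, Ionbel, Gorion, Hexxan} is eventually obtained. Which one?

Gorion

With Halval and Mirrun, Wexrun is earned (Rule 11).
With Wexrun, Dorsel is earned (Rule 1).
With Halval and Wexrun, Halesk is earned (Rule 9).
With Halesk and Dorsel, Dorird is earned (Rule 6).
With Dorird, Wynqor is earned (Rule 2).
With Wynqor and Valnor, Gorion is earned (Rule 10).
Zinumb would need Ionbel and Wynqor (Rule 8), but Ionbel is never earned. Hexxan would need Halesk, Mirrun, and Pelion (Rule 4), but Pelion is never earned. No rule produces Ionbel, and it is not given.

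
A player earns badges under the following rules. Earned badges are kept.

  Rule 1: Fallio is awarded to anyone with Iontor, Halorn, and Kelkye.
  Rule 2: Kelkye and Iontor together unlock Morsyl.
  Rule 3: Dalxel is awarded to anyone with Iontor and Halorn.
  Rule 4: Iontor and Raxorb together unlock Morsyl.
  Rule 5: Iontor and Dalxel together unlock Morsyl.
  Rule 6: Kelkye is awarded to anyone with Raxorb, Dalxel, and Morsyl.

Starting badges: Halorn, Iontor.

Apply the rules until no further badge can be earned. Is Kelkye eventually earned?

No

Kelkye would need Raxorb, Dalxel, and Morsyl (Rule 6), but Raxorb is never earned.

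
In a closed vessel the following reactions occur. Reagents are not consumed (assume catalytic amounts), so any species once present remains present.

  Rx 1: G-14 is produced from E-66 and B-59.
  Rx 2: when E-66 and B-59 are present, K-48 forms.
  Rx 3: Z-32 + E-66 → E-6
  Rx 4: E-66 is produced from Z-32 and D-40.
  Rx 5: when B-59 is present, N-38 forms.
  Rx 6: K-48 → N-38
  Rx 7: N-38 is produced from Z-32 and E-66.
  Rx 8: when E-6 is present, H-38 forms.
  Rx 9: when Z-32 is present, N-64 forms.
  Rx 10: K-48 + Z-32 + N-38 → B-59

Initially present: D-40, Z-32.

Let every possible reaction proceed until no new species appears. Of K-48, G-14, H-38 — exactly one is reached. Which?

Z-32 and D-40 present → E-66 forms (Rx 4).
Z-32 and E-66 present → E-6 forms (Rx 3).
E-6 present → H-38 forms (Rx 8).
K-48 would need E-66 and B-59 (Rx 2), but B-59 never forms. G-14 would need E-66 and B-59 (Rx 1), but B-59 never forms.

H-38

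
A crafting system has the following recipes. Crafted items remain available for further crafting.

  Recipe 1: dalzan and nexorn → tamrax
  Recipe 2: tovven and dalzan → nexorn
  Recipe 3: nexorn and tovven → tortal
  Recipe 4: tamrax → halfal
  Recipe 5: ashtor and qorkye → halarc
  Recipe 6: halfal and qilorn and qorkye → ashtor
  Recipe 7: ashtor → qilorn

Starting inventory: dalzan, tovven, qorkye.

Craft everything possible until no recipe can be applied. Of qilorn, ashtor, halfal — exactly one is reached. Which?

tovven and dalzan → nexorn (Recipe 2).
Using Recipe 1, dalzan and nexorn make tamrax.
Using Recipe 4, tamrax makes halfal.
qilorn would need ashtor (Recipe 7), but ashtor is never obtained. ashtor would need halfal, qilorn, and qorkye (Recipe 6), but qilorn is never obtained.

halfal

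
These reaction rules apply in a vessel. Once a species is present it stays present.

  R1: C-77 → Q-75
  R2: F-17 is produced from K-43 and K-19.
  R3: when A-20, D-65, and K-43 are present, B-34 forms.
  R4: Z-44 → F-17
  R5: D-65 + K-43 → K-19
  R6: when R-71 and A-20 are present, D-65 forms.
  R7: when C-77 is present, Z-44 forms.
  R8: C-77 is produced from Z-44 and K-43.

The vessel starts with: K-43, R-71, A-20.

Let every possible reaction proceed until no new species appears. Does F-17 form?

R-71 and A-20 present → D-65 forms (R6).
D-65 and K-43 present → K-19 forms (R5).
K-43 and K-19 present → F-17 forms (R2).

Yes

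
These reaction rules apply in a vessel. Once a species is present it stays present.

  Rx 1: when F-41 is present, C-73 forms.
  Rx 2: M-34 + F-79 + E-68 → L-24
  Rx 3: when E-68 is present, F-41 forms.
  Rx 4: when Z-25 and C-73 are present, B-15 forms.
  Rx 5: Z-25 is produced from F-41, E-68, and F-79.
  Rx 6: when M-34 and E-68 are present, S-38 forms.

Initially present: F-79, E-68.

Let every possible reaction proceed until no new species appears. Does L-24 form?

No

L-24 would need M-34, F-79, and E-68 (Rx 2), but M-34 never forms.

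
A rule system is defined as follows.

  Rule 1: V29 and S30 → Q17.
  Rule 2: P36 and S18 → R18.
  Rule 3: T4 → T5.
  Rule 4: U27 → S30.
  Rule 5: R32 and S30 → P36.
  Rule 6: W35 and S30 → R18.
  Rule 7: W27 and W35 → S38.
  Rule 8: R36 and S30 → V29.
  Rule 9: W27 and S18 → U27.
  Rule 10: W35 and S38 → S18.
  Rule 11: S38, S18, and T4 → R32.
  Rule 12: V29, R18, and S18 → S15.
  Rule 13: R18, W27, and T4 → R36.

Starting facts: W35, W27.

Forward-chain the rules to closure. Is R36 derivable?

R36 would need R18, W27, and T4 (Rule 13), but T4 is never established.

No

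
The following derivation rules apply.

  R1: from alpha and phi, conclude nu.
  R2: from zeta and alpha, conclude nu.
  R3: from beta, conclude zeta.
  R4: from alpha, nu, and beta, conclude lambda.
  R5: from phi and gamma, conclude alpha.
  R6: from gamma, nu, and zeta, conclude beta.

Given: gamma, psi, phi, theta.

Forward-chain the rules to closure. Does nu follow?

Yes

From phi and gamma, R5 gives alpha.
alpha and phi hold, so nu follows (R1).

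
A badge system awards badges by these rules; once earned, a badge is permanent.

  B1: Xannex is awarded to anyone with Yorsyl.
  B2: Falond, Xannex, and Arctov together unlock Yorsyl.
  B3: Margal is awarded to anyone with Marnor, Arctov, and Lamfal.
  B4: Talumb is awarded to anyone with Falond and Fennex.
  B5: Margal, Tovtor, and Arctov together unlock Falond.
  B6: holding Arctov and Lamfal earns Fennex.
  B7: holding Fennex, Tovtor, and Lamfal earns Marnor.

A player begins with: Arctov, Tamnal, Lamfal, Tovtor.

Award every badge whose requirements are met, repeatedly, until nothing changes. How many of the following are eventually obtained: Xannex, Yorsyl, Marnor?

1

With Arctov and Lamfal, Fennex is earned (B6).
With Fennex, Tovtor, and Lamfal, Marnor is earned (B7).
Xannex would need Yorsyl (B1), but Yorsyl is never earned.
Yorsyl would need Falond, Xannex, and Arctov (B2), but Xannex is never earned.
Marnor: reached.
Reached: Marnor — 1 of the 3.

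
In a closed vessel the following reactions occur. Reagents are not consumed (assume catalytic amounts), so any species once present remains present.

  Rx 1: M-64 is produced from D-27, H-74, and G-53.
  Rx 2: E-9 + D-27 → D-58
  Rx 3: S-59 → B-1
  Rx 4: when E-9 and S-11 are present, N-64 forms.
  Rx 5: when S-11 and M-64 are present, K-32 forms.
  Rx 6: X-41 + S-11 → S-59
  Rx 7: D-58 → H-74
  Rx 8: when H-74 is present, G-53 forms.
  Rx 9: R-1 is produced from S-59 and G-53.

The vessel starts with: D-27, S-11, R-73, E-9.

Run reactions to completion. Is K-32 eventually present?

Yes

E-9 and D-27 present → D-58 forms (Rx 2).
D-58 present → H-74 forms (Rx 7).
H-74 present → G-53 forms (Rx 8).
D-27, H-74, and G-53 present → M-64 forms (Rx 1).
S-11 and M-64 present → K-32 forms (Rx 5).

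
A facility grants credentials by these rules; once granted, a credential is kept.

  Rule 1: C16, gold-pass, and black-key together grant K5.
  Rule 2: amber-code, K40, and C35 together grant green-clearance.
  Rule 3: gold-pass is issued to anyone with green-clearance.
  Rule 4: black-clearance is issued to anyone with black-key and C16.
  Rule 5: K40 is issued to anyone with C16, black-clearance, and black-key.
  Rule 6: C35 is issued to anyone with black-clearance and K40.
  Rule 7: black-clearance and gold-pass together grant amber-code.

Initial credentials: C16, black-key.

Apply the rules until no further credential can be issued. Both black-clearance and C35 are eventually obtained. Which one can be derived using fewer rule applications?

black-clearance

black-clearance: Holding black-key and C16 grants black-clearance (Rule 4). [1 rule application]
C35: Holding black-key and C16 grants black-clearance (Rule 4). Holding C16, black-clearance, and black-key grants K40 (Rule 5). Holding black-clearance and K40 grants C35 (Rule 6). [3 rule applications]
black-clearance needs fewer.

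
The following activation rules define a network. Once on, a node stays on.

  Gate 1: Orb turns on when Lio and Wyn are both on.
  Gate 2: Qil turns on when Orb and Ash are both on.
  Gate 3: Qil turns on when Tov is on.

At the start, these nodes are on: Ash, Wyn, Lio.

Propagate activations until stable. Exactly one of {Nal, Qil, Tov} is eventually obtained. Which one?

Qil

Lio and Wyn are on, so Orb turns on (Gate 1).
Orb and Ash are on, so Qil turns on (Gate 2).
No rule produces Nal, and it is not given. No rule produces Tov, and it is not given.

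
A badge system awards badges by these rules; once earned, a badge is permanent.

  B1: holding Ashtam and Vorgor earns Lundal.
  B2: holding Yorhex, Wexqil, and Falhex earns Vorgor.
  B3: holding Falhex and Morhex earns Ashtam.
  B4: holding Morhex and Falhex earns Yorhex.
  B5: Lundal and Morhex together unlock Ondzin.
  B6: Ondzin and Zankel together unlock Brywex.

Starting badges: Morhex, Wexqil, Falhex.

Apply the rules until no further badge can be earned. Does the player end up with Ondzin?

With Falhex and Morhex, Ashtam is earned (B3).
With Morhex and Falhex, Yorhex is earned (B4).
With Yorhex, Wexqil, and Falhex, Vorgor is earned (B2).
With Ashtam and Vorgor, Lundal is earned (B1).
With Lundal and Morhex, Ondzin is earned (B5).

Yes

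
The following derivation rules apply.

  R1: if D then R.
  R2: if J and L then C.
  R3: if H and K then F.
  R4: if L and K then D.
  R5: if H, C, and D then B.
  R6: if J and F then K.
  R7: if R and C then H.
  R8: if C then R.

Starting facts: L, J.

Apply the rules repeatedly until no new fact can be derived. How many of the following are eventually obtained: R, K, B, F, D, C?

From J and L, R2 gives C.
From C, R8 gives R.
R: reached.
K would need J and F (R6), but F is never established.
B would need H, C, and D (R5), but D is never established.
F would need H and K (R3), but K is never established.
D would need L and K (R4), but K is never established.
C: reached.
Reached: R and C — 2 of the 6.

2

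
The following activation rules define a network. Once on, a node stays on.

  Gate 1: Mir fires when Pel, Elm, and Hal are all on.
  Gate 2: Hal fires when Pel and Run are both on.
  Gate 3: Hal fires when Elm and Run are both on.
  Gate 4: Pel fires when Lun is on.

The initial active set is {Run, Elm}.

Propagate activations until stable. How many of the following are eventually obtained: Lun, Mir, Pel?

No rule produces Lun, and it is not given.
Mir would need Pel, Elm, and Hal (Gate 1), but Pel never turns on.
Pel would need Lun (Gate 4), but Lun never turns on.
None of the 3 are reached.

0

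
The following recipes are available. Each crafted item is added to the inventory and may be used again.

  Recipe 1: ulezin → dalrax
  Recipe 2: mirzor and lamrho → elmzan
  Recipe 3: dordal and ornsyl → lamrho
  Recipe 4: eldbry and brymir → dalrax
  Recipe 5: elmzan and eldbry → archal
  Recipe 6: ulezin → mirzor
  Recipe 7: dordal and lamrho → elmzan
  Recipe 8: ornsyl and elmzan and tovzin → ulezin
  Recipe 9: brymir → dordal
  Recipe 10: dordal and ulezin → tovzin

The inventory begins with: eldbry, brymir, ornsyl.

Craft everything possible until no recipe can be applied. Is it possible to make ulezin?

ulezin would need ornsyl, elmzan, and tovzin (Recipe 8), but tovzin is never obtained.

No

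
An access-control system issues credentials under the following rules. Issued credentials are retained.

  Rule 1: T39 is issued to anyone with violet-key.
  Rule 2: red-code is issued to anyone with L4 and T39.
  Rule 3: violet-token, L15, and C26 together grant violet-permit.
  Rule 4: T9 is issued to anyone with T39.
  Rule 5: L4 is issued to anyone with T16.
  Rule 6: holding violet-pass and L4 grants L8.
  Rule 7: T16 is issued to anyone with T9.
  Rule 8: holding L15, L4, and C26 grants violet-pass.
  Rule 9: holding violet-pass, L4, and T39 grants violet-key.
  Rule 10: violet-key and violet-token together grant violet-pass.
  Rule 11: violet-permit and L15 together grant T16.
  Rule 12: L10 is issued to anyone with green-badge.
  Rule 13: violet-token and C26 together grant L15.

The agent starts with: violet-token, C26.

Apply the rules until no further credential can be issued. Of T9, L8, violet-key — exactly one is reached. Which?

L8

Holding violet-token and C26 grants L15 (Rule 13).
Holding violet-token, L15, and C26 grants violet-permit (Rule 3).
Holding violet-permit and L15 grants T16 (Rule 11).
Holding T16 grants L4 (Rule 5).
Holding L15, L4, and C26 grants violet-pass (Rule 8).
Holding violet-pass and L4 grants L8 (Rule 6).
violet-key would need violet-pass, L4, and T39 (Rule 9), but T39 is never granted. T9 would need T39 (Rule 4), but T39 is never granted.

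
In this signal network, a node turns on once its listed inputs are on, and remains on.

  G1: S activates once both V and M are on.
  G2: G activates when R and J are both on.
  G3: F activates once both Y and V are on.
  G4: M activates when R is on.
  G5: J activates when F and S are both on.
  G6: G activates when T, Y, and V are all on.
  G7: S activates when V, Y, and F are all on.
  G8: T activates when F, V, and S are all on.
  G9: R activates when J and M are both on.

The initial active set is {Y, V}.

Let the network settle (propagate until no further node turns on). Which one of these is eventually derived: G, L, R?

G3: Y and V on → F on.
G7: V, Y, and F on → S on.
G8: F, V, and S on → T on.
T, Y, and V are on, so G activates (G6).
R would need J and M (G9), but M never turns on. No rule produces L, and it is not given.

G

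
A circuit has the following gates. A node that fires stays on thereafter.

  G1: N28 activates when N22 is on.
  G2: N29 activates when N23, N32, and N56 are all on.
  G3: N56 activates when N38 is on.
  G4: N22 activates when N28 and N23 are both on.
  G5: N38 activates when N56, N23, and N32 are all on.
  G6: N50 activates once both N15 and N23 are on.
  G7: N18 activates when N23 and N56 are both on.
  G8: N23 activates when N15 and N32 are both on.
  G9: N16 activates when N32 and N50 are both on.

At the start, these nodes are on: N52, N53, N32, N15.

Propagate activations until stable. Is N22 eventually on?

N22 would need N28 and N23 (G4), but N28 never turns on.

No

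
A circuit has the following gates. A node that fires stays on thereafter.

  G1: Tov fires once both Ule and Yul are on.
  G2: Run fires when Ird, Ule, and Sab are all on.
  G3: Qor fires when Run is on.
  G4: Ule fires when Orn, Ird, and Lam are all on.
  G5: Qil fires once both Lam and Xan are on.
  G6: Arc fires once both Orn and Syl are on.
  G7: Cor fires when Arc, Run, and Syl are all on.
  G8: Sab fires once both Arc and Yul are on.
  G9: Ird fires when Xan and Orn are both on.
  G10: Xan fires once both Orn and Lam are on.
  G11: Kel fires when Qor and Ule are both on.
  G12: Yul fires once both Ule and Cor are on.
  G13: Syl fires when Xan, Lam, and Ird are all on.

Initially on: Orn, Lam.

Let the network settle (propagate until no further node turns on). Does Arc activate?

G10: Orn and Lam on → Xan on.
Xan and Orn are on, so Ird fires (G9).
Xan, Lam, and Ird are on, so Syl fires (G13).
Orn and Syl are on, so Arc fires (G6).

Yes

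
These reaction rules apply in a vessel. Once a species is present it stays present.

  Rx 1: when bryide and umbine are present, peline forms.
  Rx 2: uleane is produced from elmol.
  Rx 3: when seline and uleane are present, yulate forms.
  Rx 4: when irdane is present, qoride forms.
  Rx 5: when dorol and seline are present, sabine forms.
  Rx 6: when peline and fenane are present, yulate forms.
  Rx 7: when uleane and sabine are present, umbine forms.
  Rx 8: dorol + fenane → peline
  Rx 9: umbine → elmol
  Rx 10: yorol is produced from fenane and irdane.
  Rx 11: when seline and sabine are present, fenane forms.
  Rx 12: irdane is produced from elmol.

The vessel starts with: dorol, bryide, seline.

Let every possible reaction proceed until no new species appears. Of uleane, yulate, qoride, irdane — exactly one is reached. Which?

dorol and seline present → sabine forms (Rx 5).
seline and sabine present → fenane forms (Rx 11).
dorol and fenane present → peline forms (Rx 8).
peline and fenane present → yulate forms (Rx 6).
uleane would need elmol (Rx 2), but elmol never forms. qoride would need irdane (Rx 4), but irdane never forms. irdane would need elmol (Rx 12), but elmol never forms.

yulate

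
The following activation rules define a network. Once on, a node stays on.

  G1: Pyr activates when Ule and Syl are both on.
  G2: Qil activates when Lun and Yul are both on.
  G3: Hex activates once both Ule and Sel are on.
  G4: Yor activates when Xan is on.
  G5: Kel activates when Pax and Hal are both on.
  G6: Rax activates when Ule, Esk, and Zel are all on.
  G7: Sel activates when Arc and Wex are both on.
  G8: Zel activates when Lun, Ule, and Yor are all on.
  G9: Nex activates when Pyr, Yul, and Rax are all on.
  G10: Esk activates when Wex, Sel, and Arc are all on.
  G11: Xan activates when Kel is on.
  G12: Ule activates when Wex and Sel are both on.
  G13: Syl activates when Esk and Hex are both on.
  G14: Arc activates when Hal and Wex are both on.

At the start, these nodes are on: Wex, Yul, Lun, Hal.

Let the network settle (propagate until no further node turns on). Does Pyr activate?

Yes

G14: Hal and Wex on → Arc on.
G7: Arc and Wex on → Sel on.
G10: Wex, Sel, and Arc on → Esk on.
G12: Wex and Sel on → Ule on.
Ule and Sel are on, so Hex activates (G3).
Esk and Hex are on, so Syl activates (G13).
Ule and Syl are on, so Pyr activates (G1).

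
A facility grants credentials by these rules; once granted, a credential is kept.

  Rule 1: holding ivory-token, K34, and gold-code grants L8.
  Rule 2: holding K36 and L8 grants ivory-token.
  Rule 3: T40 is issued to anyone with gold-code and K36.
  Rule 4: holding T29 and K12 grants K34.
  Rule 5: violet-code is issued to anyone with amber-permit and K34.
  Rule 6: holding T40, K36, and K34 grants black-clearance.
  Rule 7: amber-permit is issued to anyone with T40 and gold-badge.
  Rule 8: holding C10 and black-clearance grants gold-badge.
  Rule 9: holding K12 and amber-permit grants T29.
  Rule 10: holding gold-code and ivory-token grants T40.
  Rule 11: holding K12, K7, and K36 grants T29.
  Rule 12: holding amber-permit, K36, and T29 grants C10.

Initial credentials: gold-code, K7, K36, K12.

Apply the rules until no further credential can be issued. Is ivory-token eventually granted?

No

ivory-token would need K36 and L8 (Rule 2), but L8 is never granted.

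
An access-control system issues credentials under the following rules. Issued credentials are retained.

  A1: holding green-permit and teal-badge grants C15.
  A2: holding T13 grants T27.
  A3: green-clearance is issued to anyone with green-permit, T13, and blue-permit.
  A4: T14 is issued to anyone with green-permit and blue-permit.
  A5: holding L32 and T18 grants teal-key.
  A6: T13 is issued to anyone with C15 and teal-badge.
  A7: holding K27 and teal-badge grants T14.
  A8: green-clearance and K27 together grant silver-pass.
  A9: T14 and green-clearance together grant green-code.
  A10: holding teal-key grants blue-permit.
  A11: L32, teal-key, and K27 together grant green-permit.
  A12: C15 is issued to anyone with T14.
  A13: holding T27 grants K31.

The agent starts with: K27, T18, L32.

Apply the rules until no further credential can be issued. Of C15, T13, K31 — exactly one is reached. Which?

Holding L32 and T18 grants teal-key (A5).
Holding L32, teal-key, and K27 grants green-permit (A11).
Holding teal-key grants blue-permit (A10).
Holding green-permit and blue-permit grants T14 (A4).
Holding T14 grants C15 (A12).
K31 would need T27 (A13), but T27 is never granted. T13 would need C15 and teal-badge (A6), but teal-badge is never granted.

C15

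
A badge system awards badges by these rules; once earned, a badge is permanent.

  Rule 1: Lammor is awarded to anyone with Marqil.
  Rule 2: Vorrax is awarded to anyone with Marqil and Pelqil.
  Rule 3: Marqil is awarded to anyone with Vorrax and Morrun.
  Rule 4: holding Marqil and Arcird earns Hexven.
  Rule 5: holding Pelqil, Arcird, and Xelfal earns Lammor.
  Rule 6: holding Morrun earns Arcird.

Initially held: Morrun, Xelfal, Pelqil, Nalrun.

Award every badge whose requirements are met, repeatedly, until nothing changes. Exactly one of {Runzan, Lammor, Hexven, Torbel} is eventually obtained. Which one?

Lammor

With Morrun, Arcird is earned (Rule 6).
With Pelqil, Arcird, and Xelfal, Lammor is earned (Rule 5).
No rule produces Torbel, and it is not given. No rule produces Runzan, and it is not given. Hexven would need Marqil and Arcird (Rule 4), but Marqil is never earned.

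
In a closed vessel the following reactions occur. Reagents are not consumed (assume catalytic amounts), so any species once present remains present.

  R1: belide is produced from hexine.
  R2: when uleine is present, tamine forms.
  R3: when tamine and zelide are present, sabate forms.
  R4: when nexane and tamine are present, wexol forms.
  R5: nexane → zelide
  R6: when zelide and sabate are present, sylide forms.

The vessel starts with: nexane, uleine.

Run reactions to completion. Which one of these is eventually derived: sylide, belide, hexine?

uleine present → tamine forms (R2).
nexane present → zelide forms (R5).
tamine and zelide present → sabate forms (R3).
zelide and sabate present → sylide forms (R6).
No rule produces hexine, and it is not given. belide would need hexine (R1), but hexine never forms.

sylide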